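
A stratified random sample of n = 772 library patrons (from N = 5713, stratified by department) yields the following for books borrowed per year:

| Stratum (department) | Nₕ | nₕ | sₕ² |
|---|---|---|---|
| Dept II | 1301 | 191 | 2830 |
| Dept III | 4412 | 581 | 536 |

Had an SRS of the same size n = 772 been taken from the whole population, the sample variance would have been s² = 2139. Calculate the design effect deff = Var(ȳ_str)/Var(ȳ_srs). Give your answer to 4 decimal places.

0.4729

Var(ȳ_str) = Σ Wₕ²(1−fₕ)sₕ²/nₕ with Wₕ = Nₕ/5713:
  Dept II: (1301/5713)²·(1−191/1301)·2830/191 = 0.65557879
  Dept III: (4412/5713)²·(1−581/4412)·536/581 = 0.47775789
  → Var(ȳ_str) = 1.1333367.
Var(ȳ_srs) = (1 − 772/5713)·2139/772 = 2.3963161.
deff = 1.1333367 / 2.3963161 = 0.4729.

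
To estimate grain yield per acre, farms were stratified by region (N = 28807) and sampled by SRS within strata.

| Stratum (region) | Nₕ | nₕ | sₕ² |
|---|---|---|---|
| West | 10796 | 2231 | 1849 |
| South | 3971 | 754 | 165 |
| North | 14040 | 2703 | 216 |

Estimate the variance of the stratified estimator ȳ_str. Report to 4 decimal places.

Var(ȳ_str) = Σₕ Wₕ²(1 − fₕ)sₕ²/nₕ with Wₕ = Nₕ/N, N = 28807.
West: Wₕ = 0.37477002; term = 0.37477002²·(1 − 0.20665061)·1849/2231 = 0.092348856.
South: Wₕ = 0.13784844; term = 0.13784844²·(1 − 0.18987661)·165/754 = 0.0033687399.
North: Wₕ = 0.48738154; term = 0.48738154²·(1 − 0.19252137)·216/2703 = 0.015327697.
Sum = 0.11104529.

0.1110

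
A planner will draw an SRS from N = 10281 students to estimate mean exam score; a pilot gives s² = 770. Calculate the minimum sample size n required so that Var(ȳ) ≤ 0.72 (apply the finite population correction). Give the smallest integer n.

Without fpc, n₀ = s²/D = 770/0.72 = 1069.4444.
With fpc, (1 − n/N)·s²/n ≤ D requires n ≥ n₀/(1 + n₀/N) = 1069.4444/(1 + 1069.4444/10281) = 968.6808.
Rounding up, n = 969.

969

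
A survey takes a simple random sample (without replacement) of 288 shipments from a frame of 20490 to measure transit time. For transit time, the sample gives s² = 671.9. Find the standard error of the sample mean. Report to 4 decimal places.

Under SRS without replacement, Var(ȳ) = (1 − f)·s²/n with f = n/N = 288/20490 = 0.01405564.
Var(ȳ) = (1 − 0.01405564)·671.9/288 = 0.98594436·2.3329861 = 2.3001945.
SE(ȳ) = √(2.3001945) = 1.5166.

1.5166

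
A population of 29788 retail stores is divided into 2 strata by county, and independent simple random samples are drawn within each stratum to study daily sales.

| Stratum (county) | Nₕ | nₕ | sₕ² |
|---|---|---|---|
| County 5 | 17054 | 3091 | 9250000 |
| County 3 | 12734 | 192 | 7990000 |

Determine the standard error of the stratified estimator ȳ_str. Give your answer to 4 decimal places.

91.0676

Var(ȳ_str) = Σₕ Wₕ²(1 − fₕ)sₕ²/nₕ with Wₕ = Nₕ/N, N = 29788.
County 5: Wₕ = 0.57251242; term = 0.57251242²·(1 − 0.18124780)·9250000/3091 = 803.09151.
County 3: Wₕ = 0.42748758; term = 0.42748758²·(1 − 0.01507774)·7990000/192 = 7490.2188.
Sum = 8293.3103.
SE = √(8293.3103) = 91.0676.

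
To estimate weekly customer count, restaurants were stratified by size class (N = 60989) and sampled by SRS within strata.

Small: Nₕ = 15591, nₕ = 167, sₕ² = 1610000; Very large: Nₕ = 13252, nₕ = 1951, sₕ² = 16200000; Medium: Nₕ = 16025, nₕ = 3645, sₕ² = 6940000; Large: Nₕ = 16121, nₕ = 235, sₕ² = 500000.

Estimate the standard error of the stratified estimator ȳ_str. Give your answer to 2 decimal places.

34.72

Var(ȳ_str) = Σₕ Wₕ²(1 − fₕ)sₕ²/nₕ with Wₕ = Nₕ/N, N = 60989.
Small: Wₕ = 0.25563626; term = 0.25563626²·(1 − 0.01071131)·1610000/167 = 623.27164.
Very large: Wₕ = 0.21728508; term = 0.21728508²·(1 − 0.14722306)·16200000/1951 = 334.31281.
Medium: Wₕ = 0.26275230; term = 0.26275230²·(1 − 0.22745710)·6940000/3645 = 101.54945.
Large: Wₕ = 0.26432635; term = 0.26432635²·(1 − 0.01457726)·500000/235 = 146.48922.
Sum = 1205.6231.
SE = √(1205.6231) = 34.72.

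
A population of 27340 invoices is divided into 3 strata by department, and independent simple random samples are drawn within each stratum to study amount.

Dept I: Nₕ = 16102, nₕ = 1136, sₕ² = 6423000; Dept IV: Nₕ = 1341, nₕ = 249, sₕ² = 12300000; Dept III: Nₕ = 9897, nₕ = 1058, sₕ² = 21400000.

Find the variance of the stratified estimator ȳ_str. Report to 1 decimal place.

4286.8

Var(ȳ_str) = Σₕ Wₕ²(1 − fₕ)sₕ²/nₕ with Wₕ = Nₕ/N, N = 27340.
Dept I: Wₕ = 0.58895391; term = 0.58895391²·(1 − 0.07055024)·6423000/1136 = 1822.8383.
Dept IV: Wₕ = 0.04904901; term = 0.04904901²·(1 − 0.18568233)·12300000/249 = 96.774327.
Dept III: Wₕ = 0.36199707; term = 0.36199707²·(1 − 0.10690108)·21400000/1058 = 2367.2155.
Sum = 4286.8281.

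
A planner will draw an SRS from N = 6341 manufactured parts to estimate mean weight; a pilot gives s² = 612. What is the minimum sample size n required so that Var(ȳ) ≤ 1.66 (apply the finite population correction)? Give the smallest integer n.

Without fpc, n₀ = s²/D = 612/1.66 = 368.6747.
With fpc, (1 − n/N)·s²/n ≤ D requires n ≥ n₀/(1 + n₀/N) = 368.6747/(1 + 368.6747/6341) = 348.4172.
Rounding up, n = 349.

349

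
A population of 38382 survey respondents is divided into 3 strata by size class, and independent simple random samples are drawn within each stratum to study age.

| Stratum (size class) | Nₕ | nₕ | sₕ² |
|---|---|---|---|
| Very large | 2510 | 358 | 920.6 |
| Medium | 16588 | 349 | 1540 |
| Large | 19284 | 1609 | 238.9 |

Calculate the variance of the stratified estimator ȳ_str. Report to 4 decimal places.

0.8506

Var(ȳ_str) = Σₕ Wₕ²(1 − fₕ)sₕ²/nₕ with Wₕ = Nₕ/N, N = 38382.
Very large: Wₕ = 0.06539524; term = 0.06539524²·(1 − 0.14262948)·920.6/358 = 0.009428633.
Medium: Wₕ = 0.43218175; term = 0.43218175²·(1 − 0.02103931)·1540/349 = 0.80685111.
Large: Wₕ = 0.50242301; term = 0.50242301²·(1 − 0.08343705)·238.9/1609 = 0.034352745.
Sum = 0.85063249.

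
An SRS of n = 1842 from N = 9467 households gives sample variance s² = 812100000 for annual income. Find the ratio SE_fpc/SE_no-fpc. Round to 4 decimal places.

0.8975

f = n/N = 1842/9467 = 0.19457061.
SE_no-fpc = √(s²/n) = 663.98756; SE_fpc = √((1−f)s²/n) = 595.9004.
Ratio = √(1−f) = 0.89745718.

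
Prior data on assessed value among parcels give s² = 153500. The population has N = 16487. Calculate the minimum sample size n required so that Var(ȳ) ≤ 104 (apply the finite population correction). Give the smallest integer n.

Without fpc, n₀ = s²/D = 153500/104 = 1475.9615.
With fpc, (1 − n/N)·s²/n ≤ D requires n ≥ n₀/(1 + n₀/N) = 1475.9615/(1 + 1475.9615/16487) = 1354.6863.
Rounding up, n = 1355.

1355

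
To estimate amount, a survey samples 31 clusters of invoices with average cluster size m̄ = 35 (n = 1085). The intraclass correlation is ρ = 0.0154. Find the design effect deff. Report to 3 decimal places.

deff = 1 + (35 − 1)·0.0154 = 1 + 0.5236 = 1.5236.

1.524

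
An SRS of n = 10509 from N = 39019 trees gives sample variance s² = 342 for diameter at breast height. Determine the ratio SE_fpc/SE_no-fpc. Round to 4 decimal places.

f = n/N = 10509/39019 = 0.26933033.
SE_no-fpc = √(s²/n) = 0.18039827; SE_fpc = √((1−f)s²/n) = 0.15420303.
Ratio = √(1−f) = 0.85479218.

0.8548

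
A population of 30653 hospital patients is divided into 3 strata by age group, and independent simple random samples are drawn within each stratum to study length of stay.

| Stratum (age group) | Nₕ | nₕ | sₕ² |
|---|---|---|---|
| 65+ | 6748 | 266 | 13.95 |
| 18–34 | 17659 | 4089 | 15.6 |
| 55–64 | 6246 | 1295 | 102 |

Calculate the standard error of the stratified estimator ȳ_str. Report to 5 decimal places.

0.07750

Var(ȳ_str) = Σₕ Wₕ²(1 − fₕ)sₕ²/nₕ with Wₕ = Nₕ/N, N = 30653.
65+: Wₕ = 0.22014158; term = 0.22014158²·(1 − 0.03941909)·13.95/266 = 0.0024413537.
18–34: Wₕ = 0.57609369; term = 0.57609369²·(1 − 0.23155332)·15.6/4089 = 9.7298797 × 10^-4.
55–64: Wₕ = 0.20376472; term = 0.20376472²·(1 − 0.20733269)·102/1295 = 0.0025922647.
Sum = 0.0060066064.
SE = √(0.0060066064) = 0.07750.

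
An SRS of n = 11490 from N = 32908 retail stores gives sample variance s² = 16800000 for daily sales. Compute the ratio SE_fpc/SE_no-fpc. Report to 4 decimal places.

0.8067

f = n/N = 11490/32908 = 0.34915522.
SE_no-fpc = √(s²/n) = 38.237952; SE_fpc = √((1−f)s²/n) = 30.848449.
Ratio = √(1−f) = 0.80674951.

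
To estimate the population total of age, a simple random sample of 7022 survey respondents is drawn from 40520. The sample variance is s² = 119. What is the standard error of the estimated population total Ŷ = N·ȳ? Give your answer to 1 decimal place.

4796.1

Var(Ŷ) = N²·Var(ȳ) = N²·(1 − n/N)·s²/n.
f = 7022/40520 = 0.17329714; Var(ȳ) = 0.82670286·119/7022 = 0.014009917.
Var(Ŷ) = 40520² · 0.014009917 = 2.3002468 × 10^7.
SE(Ŷ) = √(2.3002468 × 10^7) = 4796.1.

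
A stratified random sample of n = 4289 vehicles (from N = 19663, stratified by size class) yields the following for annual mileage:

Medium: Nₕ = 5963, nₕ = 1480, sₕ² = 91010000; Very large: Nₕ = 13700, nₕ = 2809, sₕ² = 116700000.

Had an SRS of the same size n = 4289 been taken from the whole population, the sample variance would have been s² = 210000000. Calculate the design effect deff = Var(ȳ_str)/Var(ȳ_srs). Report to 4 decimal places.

0.5299

Var(ȳ_str) = Σ Wₕ²(1−fₕ)sₕ²/nₕ with Wₕ = Nₕ/19663:
  Medium: (5963/19663)²·(1−1480/5963)·91010000/1480 = 4251.688
  Very large: (13700/19663)²·(1−2809/13700)·116700000/2809 = 16032.745
  → Var(ȳ_str) = 20284.433.
Var(ȳ_srs) = (1 − 4289/19663)·210000000/4289 = 38282.505.
deff = 20284.433 / 38282.505 = 0.5299.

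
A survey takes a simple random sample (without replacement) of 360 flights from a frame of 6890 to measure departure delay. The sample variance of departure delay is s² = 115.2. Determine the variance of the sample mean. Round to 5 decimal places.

Under SRS without replacement, Var(ȳ) = (1 − f)·s²/n with f = n/N = 360/6890 = 0.05224964.
Var(ȳ) = (1 − 0.05224964)·115.2/360 = 0.94775036·0.32 = 0.30328012.

0.30328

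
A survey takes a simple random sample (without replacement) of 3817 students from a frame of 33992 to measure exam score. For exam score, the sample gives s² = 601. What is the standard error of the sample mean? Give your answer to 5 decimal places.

0.37386

Under SRS without replacement, Var(ȳ) = (1 − f)·s²/n with f = n/N = 3817/33992 = 0.11229113.
Var(ȳ) = (1 − 0.11229113)·601/3817 = 0.88770887·0.1574535 = 0.13977287.
SE(ȳ) = √(0.13977287) = 0.37386.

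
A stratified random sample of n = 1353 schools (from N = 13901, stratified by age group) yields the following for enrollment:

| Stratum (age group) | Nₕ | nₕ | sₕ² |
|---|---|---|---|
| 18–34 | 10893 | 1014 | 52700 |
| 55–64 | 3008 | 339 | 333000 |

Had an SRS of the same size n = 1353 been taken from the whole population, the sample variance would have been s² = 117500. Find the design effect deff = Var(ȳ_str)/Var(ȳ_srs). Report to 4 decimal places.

0.8898

Var(ȳ_str) = Σ Wₕ²(1−fₕ)sₕ²/nₕ with Wₕ = Nₕ/13901:
  18–34: (10893/13901)²·(1−1014/10893)·52700/1014 = 28.942835
  55–64: (3008/13901)²·(1−339/3008)·333000/339 = 40.811152
  → Var(ȳ_str) = 69.753987.
Var(ȳ_srs) = (1 − 1353/13901)·117500/1353 = 78.391421.
deff = 69.753987 / 78.391421 = 0.8898.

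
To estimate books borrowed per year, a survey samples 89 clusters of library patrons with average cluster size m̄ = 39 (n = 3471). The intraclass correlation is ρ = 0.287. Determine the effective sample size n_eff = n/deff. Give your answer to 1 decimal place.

291.5

deff = 1 + (39 − 1)·0.287 = 1 + 10.906 = 11.906.
n_eff = 3471 / 11.906 = 291.5.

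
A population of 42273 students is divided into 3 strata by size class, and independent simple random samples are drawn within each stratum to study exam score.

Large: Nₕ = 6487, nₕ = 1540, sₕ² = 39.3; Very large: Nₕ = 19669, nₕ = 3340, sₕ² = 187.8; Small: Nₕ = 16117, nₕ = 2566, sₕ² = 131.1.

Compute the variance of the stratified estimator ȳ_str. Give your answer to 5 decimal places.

Var(ȳ_str) = Σₕ Wₕ²(1 − fₕ)sₕ²/nₕ with Wₕ = Nₕ/N, N = 42273.
Large: Wₕ = 0.15345492; term = 0.15345492²·(1 − 0.23739787)·39.3/1540 = 4.5828063 × 10^-4.
Very large: Wₕ = 0.46528517; term = 0.46528517²·(1 − 0.16981036)·187.8/3340 = 0.010105664.
Small: Wₕ = 0.38125991; term = 0.38125991²·(1 − 0.15921077)·131.1/2566 = 0.0062441805.
Sum = 0.016808125.

0.01681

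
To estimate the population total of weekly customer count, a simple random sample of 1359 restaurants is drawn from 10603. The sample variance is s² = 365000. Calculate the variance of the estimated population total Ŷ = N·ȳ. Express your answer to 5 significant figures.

Var(Ŷ) = N²·Var(ȳ) = N²·(1 − n/N)·s²/n.
f = 1359/10603 = 0.12817127; Var(ȳ) = 0.87182873·365000/1359 = 234.15562.
Var(Ŷ) = 10603² · 234.15562 = 2.632462 × 10^10.

2.6325 × 10^10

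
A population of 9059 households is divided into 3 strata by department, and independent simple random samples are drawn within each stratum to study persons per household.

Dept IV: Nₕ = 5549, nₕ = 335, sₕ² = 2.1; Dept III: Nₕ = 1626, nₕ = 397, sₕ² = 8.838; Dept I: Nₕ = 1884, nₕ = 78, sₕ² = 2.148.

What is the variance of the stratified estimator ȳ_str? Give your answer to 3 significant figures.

Var(ȳ_str) = Σₕ Wₕ²(1 − fₕ)sₕ²/nₕ with Wₕ = Nₕ/N, N = 9059.
Dept IV: Wₕ = 0.61254002; term = 0.61254002²·(1 − 0.06037124)·2.1/335 = 0.0022100379.
Dept III: Wₕ = 0.17949001; term = 0.17949001²·(1 − 0.24415744)·8.838/397 = 5.4209499 × 10^-4.
Dept I: Wₕ = 0.20796997; term = 0.20796997²·(1 − 0.04140127)·2.148/78 = 0.0011417678.
Sum = 0.0038939007.

0.00389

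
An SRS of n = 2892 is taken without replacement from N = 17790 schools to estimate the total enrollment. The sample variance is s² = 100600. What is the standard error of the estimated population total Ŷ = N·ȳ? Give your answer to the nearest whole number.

96018

Var(Ŷ) = N²·Var(ȳ) = N²·(1 − n/N)·s²/n.
f = 2892/17790 = 0.16256324; Var(ȳ) = 0.83743676·100600/2892 = 29.130753.
Var(Ŷ) = 17790² · 29.130753 = 9.2194201 × 10^9.
SE(Ŷ) = √(9.2194201 × 10^9) = 96018.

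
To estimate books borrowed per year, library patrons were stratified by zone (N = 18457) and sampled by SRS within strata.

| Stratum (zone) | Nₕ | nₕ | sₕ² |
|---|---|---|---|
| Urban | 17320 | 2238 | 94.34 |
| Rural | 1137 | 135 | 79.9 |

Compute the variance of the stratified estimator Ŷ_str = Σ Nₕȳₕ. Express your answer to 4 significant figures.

1.169 × 10^7

Var(Ŷ_str) = Σₕ Nₕ²(1 − fₕ)sₕ²/nₕ.
Urban: 17320²·(1 − 2238/17320)·94.34/2238 = 1.1011402 × 10^7.
Rural: 1137²·(1 − 135/1137)·79.9/135 = 674281.43.
Sum = 1.1685683 × 10^7.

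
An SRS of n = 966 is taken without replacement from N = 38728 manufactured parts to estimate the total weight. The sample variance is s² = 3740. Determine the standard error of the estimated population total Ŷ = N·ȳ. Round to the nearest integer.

75247

Var(Ŷ) = N²·Var(ȳ) = N²·(1 − n/N)·s²/n.
f = 966/38728 = 0.02494319; Var(ȳ) = 0.97505681·3740/966 = 3.7750647.
Var(Ŷ) = 38728² · 3.7750647 = 5.6620609 × 10^9.
SE(Ŷ) = √(5.6620609 × 10^9) = 75247.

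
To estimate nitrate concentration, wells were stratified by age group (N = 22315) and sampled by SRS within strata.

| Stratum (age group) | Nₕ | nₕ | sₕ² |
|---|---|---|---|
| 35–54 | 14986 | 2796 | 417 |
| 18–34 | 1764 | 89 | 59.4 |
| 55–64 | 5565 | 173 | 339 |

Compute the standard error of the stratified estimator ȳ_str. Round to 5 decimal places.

0.42042

Var(ȳ_str) = Σₕ Wₕ²(1 − fₕ)sₕ²/nₕ with Wₕ = Nₕ/N, N = 22315.
35–54: Wₕ = 0.67156621; term = 0.67156621²·(1 − 0.18657414)·417/2796 = 0.054713505.
18–34: Wₕ = 0.07904997; term = 0.07904997²·(1 − 0.05045351)·59.4/89 = 0.0039601902.
55–64: Wₕ = 0.24938382; term = 0.24938382²·(1 − 0.03108715)·339/173 = 0.1180796.
Sum = 0.1767533.
SE = √(0.1767533) = 0.42042.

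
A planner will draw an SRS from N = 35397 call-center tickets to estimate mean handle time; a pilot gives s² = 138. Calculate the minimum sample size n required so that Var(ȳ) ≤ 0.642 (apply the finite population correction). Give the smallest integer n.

214

Without fpc, n₀ = s²/D = 138/0.642 = 214.9533.
With fpc, (1 − n/N)·s²/n ≤ D requires n ≥ n₀/(1 + n₀/N) = 214.9533/(1 + 214.9533/35397) = 213.6558.
Rounding up, n = 214.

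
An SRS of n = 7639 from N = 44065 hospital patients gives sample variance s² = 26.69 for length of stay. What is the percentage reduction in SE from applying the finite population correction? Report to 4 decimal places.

f = n/N = 7639/44065 = 0.17335754.
SE_no-fpc = √(s²/n) = 0.059109329; SE_fpc = √((1−f)s²/n) = 0.053742131.
Ratio = √(1−f) = 0.90919880. Reduction = 100·(1 − 0.90919880) = 9.0801%.

9.0801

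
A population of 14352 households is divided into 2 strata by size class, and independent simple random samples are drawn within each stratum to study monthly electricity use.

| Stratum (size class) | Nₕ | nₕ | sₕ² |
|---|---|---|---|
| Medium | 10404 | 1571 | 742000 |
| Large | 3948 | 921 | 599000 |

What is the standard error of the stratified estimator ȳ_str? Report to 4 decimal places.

15.7625

Var(ȳ_str) = Σₕ Wₕ²(1 − fₕ)sₕ²/nₕ with Wₕ = Nₕ/N, N = 14352.
Medium: Wₕ = 0.72491639; term = 0.72491639²·(1 − 0.15099962)·742000/1571 = 210.72276.
Large: Wₕ = 0.27508361; term = 0.27508361²·(1 − 0.23328267)·599000/921 = 37.733918.
Sum = 248.45668.
SE = √(248.45668) = 15.7625.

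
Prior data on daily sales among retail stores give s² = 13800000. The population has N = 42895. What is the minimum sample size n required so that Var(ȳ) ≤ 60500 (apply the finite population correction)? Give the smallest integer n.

227

Without fpc, n₀ = s²/D = 13800000/60500 = 228.0992.
With fpc, (1 − n/N)·s²/n ≤ D requires n ≥ n₀/(1 + n₀/N) = 228.0992/(1 + 228.0992/42895) = 226.8927.
Rounding up, n = 227.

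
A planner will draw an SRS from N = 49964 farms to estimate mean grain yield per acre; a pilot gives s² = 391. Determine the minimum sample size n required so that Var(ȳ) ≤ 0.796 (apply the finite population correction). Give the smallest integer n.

487

Without fpc, n₀ = s²/D = 391/0.796 = 491.2060.
With fpc, (1 − n/N)·s²/n ≤ D requires n ≥ n₀/(1 + n₀/N) = 491.2060/(1 + 491.2060/49964) = 486.4239.
Rounding up, n = 487.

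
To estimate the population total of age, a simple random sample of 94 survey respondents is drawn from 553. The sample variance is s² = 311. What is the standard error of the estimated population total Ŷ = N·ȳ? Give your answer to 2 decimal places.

916.40

Var(Ŷ) = N²·Var(ȳ) = N²·(1 − n/N)·s²/n.
f = 94/553 = 0.16998192; Var(ȳ) = 0.83001808·311/94 = 2.7461237.
Var(Ŷ) = 553² · 2.7461237 = 839789.34.
SE(Ŷ) = √(839789.34) = 916.40.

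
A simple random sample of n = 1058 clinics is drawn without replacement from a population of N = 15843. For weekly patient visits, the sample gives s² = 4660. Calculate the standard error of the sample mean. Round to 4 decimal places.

Under SRS without replacement, Var(ȳ) = (1 − f)·s²/n with f = n/N = 1058/15843 = 0.06678028.
Var(ȳ) = (1 − 0.06678028)·4660/1058 = 0.93321972·4.4045369 = 4.1104007.
SE(ȳ) = √(4.1104007) = 2.0274.

2.0274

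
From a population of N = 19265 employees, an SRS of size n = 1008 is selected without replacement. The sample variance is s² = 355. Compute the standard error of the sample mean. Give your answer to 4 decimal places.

Under SRS without replacement, Var(ȳ) = (1 − f)·s²/n with f = n/N = 1008/19265 = 0.05232287.
Var(ȳ) = (1 − 0.05232287)·355/1008 = 0.94767713·0.35218254 = 0.33375534.
SE(ȳ) = √(0.33375534) = 0.5777.

0.5777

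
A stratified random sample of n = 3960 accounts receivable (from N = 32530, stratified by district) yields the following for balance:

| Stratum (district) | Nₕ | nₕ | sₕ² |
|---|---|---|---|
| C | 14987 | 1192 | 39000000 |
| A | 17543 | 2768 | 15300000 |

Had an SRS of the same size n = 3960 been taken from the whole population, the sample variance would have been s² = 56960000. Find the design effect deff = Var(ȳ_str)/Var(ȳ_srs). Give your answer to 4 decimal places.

Var(ȳ_str) = Σ Wₕ²(1−fₕ)sₕ²/nₕ with Wₕ = Nₕ/32530:
  C: (14987/32530)²·(1−1192/14987)·39000000/1192 = 6392.2925
  A: (17543/32530)²·(1−2768/17543)·15300000/2768 = 1353.9062
  → Var(ȳ_str) = 7746.1987.
Var(ȳ_srs) = (1 − 3960/32530)·56960000/3960 = 12632.839.
deff = 7746.1987 / 12632.839 = 0.6132.

0.6132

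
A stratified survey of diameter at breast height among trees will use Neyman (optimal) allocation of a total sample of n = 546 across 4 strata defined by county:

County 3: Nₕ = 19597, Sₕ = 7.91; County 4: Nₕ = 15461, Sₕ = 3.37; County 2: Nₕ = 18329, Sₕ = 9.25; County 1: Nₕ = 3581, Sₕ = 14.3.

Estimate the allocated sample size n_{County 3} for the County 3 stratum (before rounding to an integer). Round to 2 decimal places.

Neyman allocation: nₕ = n·NₕSₕ / Σⱼ NⱼSⱼ.
Σ NⱼSⱼ = 19597·7.91 + 15461·3.37 + 18329·9.25 + 3581·14.3 = 427867.39.
n_{County 3} = 546·19597·7.91 / 427867.39 = 197.81.

197.81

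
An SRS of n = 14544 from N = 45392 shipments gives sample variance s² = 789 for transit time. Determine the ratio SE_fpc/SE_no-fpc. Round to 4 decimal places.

f = n/N = 14544/45392 = 0.32040888.
SE_no-fpc = √(s²/n) = 0.23291452; SE_fpc = √((1−f)s²/n) = 0.19200848.
Ratio = √(1−f) = 0.82437317.

0.8244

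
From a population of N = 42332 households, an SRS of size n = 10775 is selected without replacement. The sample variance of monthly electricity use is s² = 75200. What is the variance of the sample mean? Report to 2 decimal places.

5.20

Under SRS without replacement, Var(ȳ) = (1 − f)·s²/n with f = n/N = 10775/42332 = 0.25453558.
Var(ȳ) = (1 − 0.25453558)·75200/10775 = 0.74546442·6.9791183 = 5.2026844.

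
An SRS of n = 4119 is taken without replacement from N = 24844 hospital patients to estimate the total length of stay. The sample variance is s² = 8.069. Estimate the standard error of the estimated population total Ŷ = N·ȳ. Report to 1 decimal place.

Var(Ŷ) = N²·Var(ȳ) = N²·(1 − n/N)·s²/n.
f = 4119/24844 = 0.16579456; Var(ȳ) = 0.83420544·8.069/4119 = 0.001634184.
Var(Ŷ) = 24844² · 0.001634184 = 1.0086581 × 10^6.
SE(Ŷ) = √(1.0086581 × 10^6) = 1004.3.

1004.3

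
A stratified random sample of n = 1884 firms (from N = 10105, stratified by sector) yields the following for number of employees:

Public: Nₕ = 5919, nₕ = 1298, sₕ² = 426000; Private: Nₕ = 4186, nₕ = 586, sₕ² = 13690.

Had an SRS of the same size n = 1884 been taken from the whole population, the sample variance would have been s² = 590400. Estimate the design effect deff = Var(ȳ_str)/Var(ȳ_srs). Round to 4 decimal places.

Var(ȳ_str) = Σ Wₕ²(1−fₕ)sₕ²/nₕ with Wₕ = Nₕ/10105:
  Public: (5919/10105)²·(1−1298/5919)·426000/1298 = 87.91168
  Private: (4186/10105)²·(1−586/4186)·13690/586 = 3.4477433
  → Var(ȳ_str) = 91.359423.
Var(ȳ_srs) = (1 − 1884/10105)·590400/1884 = 254.94927.
deff = 91.359423 / 254.94927 = 0.3583.

0.3583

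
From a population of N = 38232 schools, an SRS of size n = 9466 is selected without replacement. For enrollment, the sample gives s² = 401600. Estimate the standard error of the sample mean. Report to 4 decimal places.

Under SRS without replacement, Var(ȳ) = (1 − f)·s²/n with f = n/N = 9466/38232 = 0.24759364.
Var(ȳ) = (1 − 0.24759364)·401600/9466 = 0.75240636·42.425523 = 31.921233.
SE(ȳ) = √(31.921233) = 5.6499.

5.6499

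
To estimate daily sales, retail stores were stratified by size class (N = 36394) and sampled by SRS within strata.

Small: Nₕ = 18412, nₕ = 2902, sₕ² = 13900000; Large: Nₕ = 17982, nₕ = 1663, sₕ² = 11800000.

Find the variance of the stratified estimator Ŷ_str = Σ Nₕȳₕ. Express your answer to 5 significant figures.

3.4500 × 10^12

Var(Ŷ_str) = Σₕ Nₕ²(1 − fₕ)sₕ²/nₕ.
Small: 18412²·(1 − 2902/18412)·13900000/2902 = 1.3678238 × 10^12.
Large: 17982²·(1 − 1663/17982)·11800000/1663 = 2.0821945 × 10^12.
Sum = 3.4500183 × 10^12.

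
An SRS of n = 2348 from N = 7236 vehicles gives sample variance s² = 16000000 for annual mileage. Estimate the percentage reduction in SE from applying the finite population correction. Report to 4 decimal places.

f = n/N = 2348/7236 = 0.32448867.
SE_no-fpc = √(s²/n) = 82.548834; SE_fpc = √((1−f)s²/n) = 67.846471.
Ratio = √(1−f) = 0.82189496. Reduction = 100·(1 − 0.82189496) = 17.8105%.

17.8105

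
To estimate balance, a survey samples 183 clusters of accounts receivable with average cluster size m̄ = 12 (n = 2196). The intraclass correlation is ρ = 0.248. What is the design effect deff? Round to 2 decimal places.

3.73

deff = 1 + (12 − 1)·0.248 = 1 + 2.728 = 3.728.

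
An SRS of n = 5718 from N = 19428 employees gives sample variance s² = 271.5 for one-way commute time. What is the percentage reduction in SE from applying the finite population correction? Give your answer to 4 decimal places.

f = n/N = 5718/19428 = 0.29431748.
SE_no-fpc = √(s²/n) = 0.21790282; SE_fpc = √((1−f)s²/n) = 0.18304907.
Ratio = √(1−f) = 0.84004912. Reduction = 100·(1 − 0.84004912) = 15.9951%.

15.9951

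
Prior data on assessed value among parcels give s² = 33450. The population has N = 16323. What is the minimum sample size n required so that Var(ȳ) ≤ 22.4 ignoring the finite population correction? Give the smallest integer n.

1494

Without fpc, n₀ = s²/D = 33450/22.4 = 1493.3036.
Rounding up, n = 1494.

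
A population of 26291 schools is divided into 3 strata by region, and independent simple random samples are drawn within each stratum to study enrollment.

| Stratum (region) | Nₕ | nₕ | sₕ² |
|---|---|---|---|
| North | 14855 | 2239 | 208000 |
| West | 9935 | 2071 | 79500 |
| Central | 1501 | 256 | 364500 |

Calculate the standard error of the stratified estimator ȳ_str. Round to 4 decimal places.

5.7772

Var(ȳ_str) = Σₕ Wₕ²(1 − fₕ)sₕ²/nₕ with Wₕ = Nₕ/N, N = 26291.
North: Wₕ = 0.56502225; term = 0.56502225²·(1 − 0.15072366)·208000/2239 = 25.18775.
West: Wₕ = 0.37788597; term = 0.37788597²·(1 − 0.20845496)·79500/2071 = 4.3389455.
Central: Wₕ = 0.05709178; term = 0.05709178²·(1 − 0.17055296)·364500/256 = 3.8494032.
Sum = 33.376099.
SE = √(33.376099) = 5.7772.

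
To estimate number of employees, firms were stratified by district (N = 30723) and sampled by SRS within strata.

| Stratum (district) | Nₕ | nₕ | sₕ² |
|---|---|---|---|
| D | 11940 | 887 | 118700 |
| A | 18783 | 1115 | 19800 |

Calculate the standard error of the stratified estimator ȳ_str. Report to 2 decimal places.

5.00

Var(ȳ_str) = Σₕ Wₕ²(1 − fₕ)sₕ²/nₕ with Wₕ = Nₕ/N, N = 30723.
D: Wₕ = 0.38863392; term = 0.38863392²·(1 − 0.07428811)·118700/887 = 18.710455.
A: Wₕ = 0.61136608; term = 0.61136608²·(1 − 0.05936219)·19800/1115 = 6.2433176.
Sum = 24.953773.
SE = √(24.953773) = 5.00.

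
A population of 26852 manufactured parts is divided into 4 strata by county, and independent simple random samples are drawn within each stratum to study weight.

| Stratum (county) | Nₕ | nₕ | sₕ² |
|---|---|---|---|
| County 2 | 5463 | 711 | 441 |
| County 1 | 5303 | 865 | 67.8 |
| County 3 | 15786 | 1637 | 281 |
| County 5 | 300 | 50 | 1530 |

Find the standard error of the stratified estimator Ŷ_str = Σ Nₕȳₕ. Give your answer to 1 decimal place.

7653.9

Var(Ŷ_str) = Σₕ Nₕ²(1 − fₕ)sₕ²/nₕ.
County 2: 5463²·(1 − 711/5463)·441/711 = 1.6101881 × 10^7.
County 1: 5303²·(1 − 865/5303)·67.8/865 = 1.8446863 × 10^6.
County 3: 15786²·(1 − 1637/15786)·281/1637 = 3.8340298 × 10^7.
County 5: 300²·(1 − 50/300)·1530/50 = 2.295 × 10^6.
Sum = 5.8581865 × 10^7.
SE = √(5.8581865 × 10^7) = 7653.9.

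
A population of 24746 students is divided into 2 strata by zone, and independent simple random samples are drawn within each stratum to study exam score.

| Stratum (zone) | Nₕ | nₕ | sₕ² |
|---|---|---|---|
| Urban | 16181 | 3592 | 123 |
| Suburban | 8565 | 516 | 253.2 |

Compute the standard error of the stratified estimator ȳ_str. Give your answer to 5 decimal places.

Var(ȳ_str) = Σₕ Wₕ²(1 − fₕ)sₕ²/nₕ with Wₕ = Nₕ/N, N = 24746.
Urban: Wₕ = 0.65388346; term = 0.65388346²·(1 − 0.22198875)·123/3592 = 0.01139083.
Suburban: Wₕ = 0.34611654; term = 0.34611654²·(1 − 0.06024518)·253.2/516 = 0.055242494.
Sum = 0.066633324.
SE = √(0.066633324) = 0.25813.

0.25813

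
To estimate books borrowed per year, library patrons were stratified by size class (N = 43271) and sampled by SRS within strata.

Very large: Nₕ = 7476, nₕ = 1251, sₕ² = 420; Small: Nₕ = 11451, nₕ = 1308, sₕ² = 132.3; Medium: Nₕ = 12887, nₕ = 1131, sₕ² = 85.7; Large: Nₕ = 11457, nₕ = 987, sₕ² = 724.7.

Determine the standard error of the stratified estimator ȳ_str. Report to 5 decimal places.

Var(ȳ_str) = Σₕ Wₕ²(1 − fₕ)sₕ²/nₕ with Wₕ = Nₕ/N, N = 43271.
Very large: Wₕ = 0.17277160; term = 0.17277160²·(1 − 0.16733547)·420/1251 = 0.0083446239.
Small: Wₕ = 0.26463451; term = 0.26463451²·(1 − 0.11422583)·132.3/1308 = 0.0062743404.
Medium: Wₕ = 0.29782071; term = 0.29782071²·(1 − 0.08776286)·85.7/1131 = 0.0061310627.
Large: Wₕ = 0.26477317; term = 0.26477317²·(1 − 0.08614821)·724.7/987 = 0.047039732.
Sum = 0.067789759.
SE = √(0.067789759) = 0.26036.

0.26036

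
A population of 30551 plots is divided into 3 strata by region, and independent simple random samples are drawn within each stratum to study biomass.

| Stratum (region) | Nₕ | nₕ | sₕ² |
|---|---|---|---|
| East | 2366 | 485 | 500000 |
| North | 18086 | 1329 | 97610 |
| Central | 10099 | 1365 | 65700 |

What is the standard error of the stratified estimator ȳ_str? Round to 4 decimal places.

Var(ȳ_str) = Σₕ Wₕ²(1 − fₕ)sₕ²/nₕ with Wₕ = Nₕ/N, N = 30551.
East: Wₕ = 0.07744427; term = 0.07744427²·(1 − 0.20498732)·500000/485 = 4.9156499.
North: Wₕ = 0.59199372; term = 0.59199372²·(1 − 0.07348225)·97610/1329 = 23.848291.
Central: Wₕ = 0.33056201; term = 0.33056201²·(1 − 0.13516190)·65700/1365 = 4.5485547.
Sum = 33.312496.
SE = √(33.312496) = 5.7717.

5.7717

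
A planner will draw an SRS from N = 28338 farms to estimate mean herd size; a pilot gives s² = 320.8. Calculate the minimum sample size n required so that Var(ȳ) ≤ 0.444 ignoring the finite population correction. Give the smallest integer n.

Without fpc, n₀ = s²/D = 320.8/0.444 = 722.5225.
Rounding up, n = 723.

723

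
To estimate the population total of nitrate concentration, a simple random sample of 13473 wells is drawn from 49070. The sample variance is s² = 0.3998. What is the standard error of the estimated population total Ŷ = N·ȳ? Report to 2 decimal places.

227.67

Var(Ŷ) = N²·Var(ȳ) = N²·(1 − n/N)·s²/n.
f = 13473/49070 = 0.27456695; Var(ȳ) = 0.72543305·0.3998/13473 = 2.1526619 × 10^-5.
Var(Ŷ) = 49070² · (2.1526619 × 10^-5) = 51833.19.
SE(Ŷ) = √(51833.19) = 227.67.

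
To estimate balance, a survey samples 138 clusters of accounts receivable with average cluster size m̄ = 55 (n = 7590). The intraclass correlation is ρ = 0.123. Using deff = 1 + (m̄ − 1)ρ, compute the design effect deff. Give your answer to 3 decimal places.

deff = 1 + (55 − 1)·0.123 = 1 + 6.642 = 7.642.

7.642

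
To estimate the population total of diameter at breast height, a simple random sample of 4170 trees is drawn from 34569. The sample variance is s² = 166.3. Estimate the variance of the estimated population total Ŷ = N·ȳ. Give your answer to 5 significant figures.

Var(Ŷ) = N²·Var(ȳ) = N²·(1 − n/N)·s²/n.
f = 4170/34569 = 0.12062831; Var(ȳ) = 0.87937169·166.3/4170 = 0.035069427.
Var(Ŷ) = 34569² · 0.035069427 = 4.1908518 × 10^7.

4.1909 × 10^7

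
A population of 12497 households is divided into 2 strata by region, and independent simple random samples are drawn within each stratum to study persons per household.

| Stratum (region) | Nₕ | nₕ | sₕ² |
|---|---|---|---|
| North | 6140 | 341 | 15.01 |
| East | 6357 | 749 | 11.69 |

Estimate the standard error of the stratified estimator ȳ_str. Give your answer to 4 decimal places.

Var(ȳ_str) = Σₕ Wₕ²(1 − fₕ)sₕ²/nₕ with Wₕ = Nₕ/N, N = 12497.
North: Wₕ = 0.49131792; term = 0.49131792²·(1 − 0.05553746)·15.01/341 = 0.010035436.
East: Wₕ = 0.50868208; term = 0.50868208²·(1 − 0.11782287)·11.69/749 = 0.0035627174.
Sum = 0.013598153.
SE = √(0.013598153) = 0.1166.

0.1166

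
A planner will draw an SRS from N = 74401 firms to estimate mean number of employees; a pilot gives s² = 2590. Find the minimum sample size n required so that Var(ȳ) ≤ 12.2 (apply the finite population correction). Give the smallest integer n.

Without fpc, n₀ = s²/D = 2590/12.2 = 212.2951.
With fpc, (1 − n/N)·s²/n ≤ D requires n ≥ n₀/(1 + n₀/N) = 212.2951/(1 + 212.2951/74401) = 211.6911.
Rounding up, n = 212.

212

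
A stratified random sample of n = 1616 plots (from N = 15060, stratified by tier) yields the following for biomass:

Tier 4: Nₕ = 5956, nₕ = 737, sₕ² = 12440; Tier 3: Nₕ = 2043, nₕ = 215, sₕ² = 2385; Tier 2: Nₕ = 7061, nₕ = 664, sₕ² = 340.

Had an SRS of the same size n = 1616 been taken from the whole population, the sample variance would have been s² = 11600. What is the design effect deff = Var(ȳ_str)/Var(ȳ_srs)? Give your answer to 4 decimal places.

0.4054

Var(ȳ_str) = Σ Wₕ²(1−fₕ)sₕ²/nₕ with Wₕ = Nₕ/15060:
  Tier 4: (5956/15060)²·(1−737/5956)·12440/737 = 2.3133691
  Tier 3: (2043/15060)²·(1−215/2043)·2385/215 = 0.18266046
  Tier 2: (7061/15060)²·(1−664/7061)·340/664 = 0.10197729
  → Var(ȳ_str) = 2.5980069.
Var(ȳ_srs) = (1 − 1616/15060)·11600/1616 = 6.4079655.
deff = 2.5980069 / 6.4079655 = 0.4054.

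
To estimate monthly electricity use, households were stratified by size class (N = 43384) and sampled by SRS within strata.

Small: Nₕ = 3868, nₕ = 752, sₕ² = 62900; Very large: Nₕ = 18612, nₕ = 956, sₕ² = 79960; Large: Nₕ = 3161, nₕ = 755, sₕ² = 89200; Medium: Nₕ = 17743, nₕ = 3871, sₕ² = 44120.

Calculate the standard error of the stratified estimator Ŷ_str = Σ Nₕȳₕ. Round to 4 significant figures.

Var(Ŷ_str) = Σₕ Nₕ²(1 − fₕ)sₕ²/nₕ.
Small: 3868²·(1 − 752/3868)·62900/752 = 1.0081304 × 10^9.
Very large: 18612²·(1 − 956/18612)·79960/956 = 2.7485286 × 10^10.
Large: 3161²·(1 − 755/3161)·89200/755 = 8.9854125 × 10^8.
Medium: 17743²·(1 − 3871/17743)·44120/3871 = 2.8052945 × 10^9.
Sum = 3.2197252 × 10^10.
SE = √(3.2197252 × 10^10) = 179400.

179400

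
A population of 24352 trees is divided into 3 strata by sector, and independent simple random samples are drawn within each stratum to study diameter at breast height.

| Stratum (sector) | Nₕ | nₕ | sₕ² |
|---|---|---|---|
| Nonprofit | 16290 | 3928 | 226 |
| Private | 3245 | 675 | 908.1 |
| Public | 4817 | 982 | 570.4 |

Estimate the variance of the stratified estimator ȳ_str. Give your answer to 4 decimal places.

0.0566

Var(ȳ_str) = Σₕ Wₕ²(1 − fₕ)sₕ²/nₕ with Wₕ = Nₕ/N, N = 24352.
Nonprofit: Wₕ = 0.66893890; term = 0.66893890²·(1 − 0.24112953)·226/3928 = 0.019537883.
Private: Wₕ = 0.13325394; term = 0.13325394²·(1 − 0.20801233)·908.1/675 = 0.018919448.
Public: Wₕ = 0.19780716; term = 0.19780716²·(1 − 0.20386132)·570.4/982 = 0.018094258.
Sum = 0.056551589.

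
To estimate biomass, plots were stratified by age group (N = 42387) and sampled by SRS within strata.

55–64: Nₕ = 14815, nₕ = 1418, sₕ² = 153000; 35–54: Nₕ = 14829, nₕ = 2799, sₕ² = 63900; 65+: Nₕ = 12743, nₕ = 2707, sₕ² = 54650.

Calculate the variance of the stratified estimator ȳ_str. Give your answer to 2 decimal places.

15.62

Var(ȳ_str) = Σₕ Wₕ²(1 − fₕ)sₕ²/nₕ with Wₕ = Nₕ/N, N = 42387.
55–64: Wₕ = 0.34951754; term = 0.34951754²·(1 − 0.09571380)·153000/1418 = 11.919528.
35–54: Wₕ = 0.34984783; term = 0.34984783²·(1 − 0.18875177)·63900/2799 = 2.2667838.
65+: Wₕ = 0.30063463; term = 0.30063463²·(1 − 0.21243035)·54650/2707 = 1.4370401.
Sum = 15.623352.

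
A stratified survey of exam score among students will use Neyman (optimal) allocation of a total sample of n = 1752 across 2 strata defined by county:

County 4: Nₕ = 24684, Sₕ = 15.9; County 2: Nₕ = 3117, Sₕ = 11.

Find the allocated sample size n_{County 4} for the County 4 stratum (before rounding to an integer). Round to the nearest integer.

Neyman allocation: nₕ = n·NₕSₕ / Σⱼ NⱼSⱼ.
Σ NⱼSⱼ = 24684·15.9 + 3117·11 = 426762.6.
n_{County 4} = 1752·24684·15.9 / 426762.6 = 1611.

1611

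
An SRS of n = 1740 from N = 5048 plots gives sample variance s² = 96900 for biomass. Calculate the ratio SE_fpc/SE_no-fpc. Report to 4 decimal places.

0.8095

f = n/N = 1740/5048 = 0.34469097.
SE_no-fpc = √(s²/n) = 7.4625502; SE_fpc = √((1−f)s²/n) = 6.0410209.
Ratio = √(1−f) = 0.80951160.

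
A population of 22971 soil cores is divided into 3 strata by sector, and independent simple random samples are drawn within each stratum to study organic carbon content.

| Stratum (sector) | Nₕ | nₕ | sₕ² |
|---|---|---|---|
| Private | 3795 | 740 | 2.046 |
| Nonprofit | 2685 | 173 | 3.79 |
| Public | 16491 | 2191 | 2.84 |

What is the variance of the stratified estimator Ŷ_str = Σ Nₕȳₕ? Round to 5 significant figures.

Var(Ŷ_str) = Σₕ Nₕ²(1 − fₕ)sₕ²/nₕ.
Private: 3795²·(1 − 740/3795)·2.046/740 = 32055.083.
Nonprofit: 2685²·(1 − 173/2685)·3.79/173 = 147760.05.
Public: 16491²·(1 − 2191/16491)·2.84/2191 = 305674.35.
Sum = 485489.48.

485490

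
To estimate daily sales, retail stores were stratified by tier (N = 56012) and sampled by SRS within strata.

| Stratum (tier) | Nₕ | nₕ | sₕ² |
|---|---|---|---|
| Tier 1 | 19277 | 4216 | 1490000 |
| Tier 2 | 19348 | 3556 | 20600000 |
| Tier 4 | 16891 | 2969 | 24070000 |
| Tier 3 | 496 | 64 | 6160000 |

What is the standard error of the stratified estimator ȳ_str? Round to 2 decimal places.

Var(ȳ_str) = Σₕ Wₕ²(1 − fₕ)sₕ²/nₕ with Wₕ = Nₕ/N, N = 56012.
Tier 1: Wₕ = 0.34415839; term = 0.34415839²·(1 − 0.21870623)·1490000/4216 = 32.705196.
Tier 2: Wₕ = 0.34542598; term = 0.34542598²·(1 − 0.18379161)·20600000/3556 = 564.17849.
Tier 4: Wₕ = 0.30156038; term = 0.30156038²·(1 − 0.17577408)·24070000/2969 = 607.6601.
Tier 3: Wₕ = 0.00885525; term = 0.00885525²·(1 − 0.12903226)·6160000/64 = 6.573611.
Sum = 1211.1174.
SE = √(1211.1174) = 34.80.

34.80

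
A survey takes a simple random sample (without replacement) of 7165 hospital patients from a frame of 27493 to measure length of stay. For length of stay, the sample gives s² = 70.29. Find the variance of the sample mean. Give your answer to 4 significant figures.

0.007254

Under SRS without replacement, Var(ȳ) = (1 − f)·s²/n with f = n/N = 7165/27493 = 0.26061179.
Var(ȳ) = (1 − 0.26061179)·70.29/7165 = 0.73938821·0.0098101884 = 0.0072535376.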